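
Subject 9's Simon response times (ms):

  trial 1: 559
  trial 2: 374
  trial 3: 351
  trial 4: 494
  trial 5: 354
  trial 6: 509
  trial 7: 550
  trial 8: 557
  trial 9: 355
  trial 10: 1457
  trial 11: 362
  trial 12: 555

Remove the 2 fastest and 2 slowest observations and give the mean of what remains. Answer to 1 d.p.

Sorted: 351, 354, 355, 362, 374, 494, 509, 550, 555, 557, 559, 1457
Drop lowest 2 (351, 354) and highest 2 (559, 1457)
Remaining (n=8): Σ = 3756, mean = 3756/8 = 469.500

469.5 ms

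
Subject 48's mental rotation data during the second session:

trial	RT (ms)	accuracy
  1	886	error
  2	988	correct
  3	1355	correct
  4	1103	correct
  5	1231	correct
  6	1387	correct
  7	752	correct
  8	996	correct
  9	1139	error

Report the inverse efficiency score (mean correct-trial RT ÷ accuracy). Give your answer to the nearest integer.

Correct trials (n=7): 988, 1355, 1103, 1231, 1387, 752, 996
Mean correct RT = 7812/7 = 1116.0000 ms
Proportion correct = 7/9
IES = 1116.0000 / (7/9) = 1434.857 ms

1435 ms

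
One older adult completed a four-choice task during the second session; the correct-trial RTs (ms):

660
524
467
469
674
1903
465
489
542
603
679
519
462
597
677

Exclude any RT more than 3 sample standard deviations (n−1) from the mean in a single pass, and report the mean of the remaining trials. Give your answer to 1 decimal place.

559.1 ms

n = 15, ΣRT = 9730, M = 648.667
Σ(x−M)² = 1783687.33; s = √(1783687.33/14) = 356.940
Cutoffs: 648.667 ± 3·356.940 → [-422.2, 1719.5]
Outside: 1903 → excluded.
Retained (n=14): Σ = 7827, mean = 7827/14 = 559.071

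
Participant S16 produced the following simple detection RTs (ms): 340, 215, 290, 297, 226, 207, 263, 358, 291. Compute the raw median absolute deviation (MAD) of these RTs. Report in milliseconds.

Sorted: 207, 215, 226, 263, 290, 291, 297, 340, 358 → median = 290
|x − 290|: 50, 75, 0, 7, 64, 83, 27, 68, 1
Sorted deviations: 0, 1, 7, 27, 50, 64, 68, 75, 83 → MAD = 50

50 ms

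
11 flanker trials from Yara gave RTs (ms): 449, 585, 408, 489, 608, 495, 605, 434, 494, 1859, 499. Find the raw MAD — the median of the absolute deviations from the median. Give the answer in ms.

61 ms

Sorted: 408, 434, 449, 489, 494, 495, 499, 585, 605, 608, 1859 → median = 495
|x − 495|: 46, 90, 87, 6, 113, 0, 110, 61, 1, 1364, 4
Sorted deviations: 0, 1, 4, 6, 46, 61, 87, 90, 110, 113, 1364 → MAD = 61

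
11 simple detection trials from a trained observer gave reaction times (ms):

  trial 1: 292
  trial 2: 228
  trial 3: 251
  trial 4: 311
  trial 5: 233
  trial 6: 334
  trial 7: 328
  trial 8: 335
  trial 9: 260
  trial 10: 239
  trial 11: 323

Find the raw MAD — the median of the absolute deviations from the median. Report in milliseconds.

Sorted: 228, 233, 239, 251, 260, 292, 311, 323, 328, 334, 335 → median = 292
|x − 292|: 0, 64, 41, 19, 59, 42, 36, 43, 32, 53, 31
Sorted deviations: 0, 19, 31, 32, 36, 41, 42, 43, 53, 59, 64 → MAD = 41

41 ms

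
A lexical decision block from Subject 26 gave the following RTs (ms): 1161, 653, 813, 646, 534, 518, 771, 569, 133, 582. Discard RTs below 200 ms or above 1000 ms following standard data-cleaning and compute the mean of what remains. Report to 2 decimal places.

635.75 ms

Excluded: 133, 1161
Retained (n=8): Σ = 5086
Mean = 5086/8 = 635.7500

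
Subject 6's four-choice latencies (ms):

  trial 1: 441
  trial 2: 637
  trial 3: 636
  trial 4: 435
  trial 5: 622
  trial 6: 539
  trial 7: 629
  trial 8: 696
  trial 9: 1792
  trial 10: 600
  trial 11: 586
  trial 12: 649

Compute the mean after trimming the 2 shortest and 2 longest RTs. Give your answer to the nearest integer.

612 ms

Sorted: 435, 441, 539, 586, 600, 622, 629, 636, 637, 649, 696, 1792
Drop lowest 2 (435, 441) and highest 2 (696, 1792)
Remaining (n=8): Σ = 4898, mean = 4898/8 = 612.250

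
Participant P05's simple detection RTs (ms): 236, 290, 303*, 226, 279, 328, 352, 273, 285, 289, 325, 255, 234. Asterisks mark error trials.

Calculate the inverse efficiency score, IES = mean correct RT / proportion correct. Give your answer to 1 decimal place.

304.4 ms

Correct trials (n=12): 236, 290, 226, 279, 328, 352, 273, 285, 289, 325, 255, 234
Mean correct RT = 3372/12 = 281.0000 ms
Proportion correct = 12/13
IES = 281.0000 / (12/13) = 304.417 ms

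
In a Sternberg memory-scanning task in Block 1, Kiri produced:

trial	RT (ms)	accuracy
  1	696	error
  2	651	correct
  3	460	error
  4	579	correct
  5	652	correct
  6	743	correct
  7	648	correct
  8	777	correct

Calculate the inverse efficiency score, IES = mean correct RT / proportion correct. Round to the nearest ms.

Correct trials (n=6): 651, 579, 652, 743, 648, 777
Mean correct RT = 4050/6 = 675.0000 ms
Proportion correct = 6/8
IES = 675.0000 / (6/8) = 900.000 ms

900 ms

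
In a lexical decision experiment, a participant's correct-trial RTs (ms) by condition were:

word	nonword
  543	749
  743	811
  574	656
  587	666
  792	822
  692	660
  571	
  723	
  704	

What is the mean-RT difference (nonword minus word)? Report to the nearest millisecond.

69 ms

M(word) = 5929/9 = 658.778
M(nonword) = 4364/6 = 727.333
Difference = 727.333 − 658.778 = 68.556 ms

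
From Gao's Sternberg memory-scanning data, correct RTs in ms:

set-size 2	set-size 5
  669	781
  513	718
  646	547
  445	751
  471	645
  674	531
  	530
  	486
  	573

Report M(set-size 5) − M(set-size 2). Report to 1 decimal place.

M(set-size 2) = 3418/6 = 569.667
M(set-size 5) = 5562/9 = 618.000
Difference = 618.000 − 569.667 = 48.333 ms

48.3 ms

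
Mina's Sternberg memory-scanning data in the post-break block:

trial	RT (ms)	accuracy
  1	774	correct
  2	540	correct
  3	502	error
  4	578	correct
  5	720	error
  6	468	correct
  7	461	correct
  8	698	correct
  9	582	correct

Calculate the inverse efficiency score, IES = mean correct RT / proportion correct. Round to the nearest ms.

753 ms

Correct trials (n=7): 774, 540, 578, 468, 461, 698, 582
Mean correct RT = 4101/7 = 585.8571 ms
Proportion correct = 7/9
IES = 585.8571 / (7/9) = 753.245 ms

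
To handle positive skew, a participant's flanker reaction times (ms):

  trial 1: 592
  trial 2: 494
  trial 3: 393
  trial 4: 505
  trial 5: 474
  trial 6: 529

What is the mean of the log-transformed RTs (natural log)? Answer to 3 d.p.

ln(RT): 6.3835, 6.2025, 5.9738, 6.2246, 6.1612, 6.2710
Σ ln(RT) = 37.2166
Mean = 37.2166/6 = 6.20277

6.203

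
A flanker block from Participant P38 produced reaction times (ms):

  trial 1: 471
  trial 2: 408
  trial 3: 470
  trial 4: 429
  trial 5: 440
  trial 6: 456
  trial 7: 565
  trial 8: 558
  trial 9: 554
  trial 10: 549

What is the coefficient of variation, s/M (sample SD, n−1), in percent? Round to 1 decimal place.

n = 10, Σ = 4900, M = 490.0000
Σ(x−M)² = 32688.000; s = √(32688.000/9) = 60.2661
CV = 60.2661 / 490.0000 = 0.12299 = 12.299%

12.3%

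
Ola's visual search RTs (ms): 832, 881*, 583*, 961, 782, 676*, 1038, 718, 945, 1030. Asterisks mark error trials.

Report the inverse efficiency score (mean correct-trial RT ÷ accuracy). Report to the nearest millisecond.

Correct trials (n=7): 832, 961, 782, 1038, 718, 945, 1030
Mean correct RT = 6306/7 = 900.8571 ms
Proportion correct = 7/10
IES = 900.8571 / (7/10) = 1286.939 ms

1287 ms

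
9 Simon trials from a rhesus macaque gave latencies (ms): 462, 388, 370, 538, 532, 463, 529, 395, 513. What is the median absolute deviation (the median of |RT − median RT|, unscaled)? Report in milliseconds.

68 ms

Sorted: 370, 388, 395, 462, 463, 513, 529, 532, 538 → median = 463
|x − 463|: 1, 75, 93, 75, 69, 0, 66, 68, 50
Sorted deviations: 0, 1, 50, 66, 68, 69, 75, 75, 93 → MAD = 68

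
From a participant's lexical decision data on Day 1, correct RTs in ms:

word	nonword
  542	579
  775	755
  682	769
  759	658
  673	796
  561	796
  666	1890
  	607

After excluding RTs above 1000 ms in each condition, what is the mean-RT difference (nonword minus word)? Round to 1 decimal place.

nonword: exclude 1890
M(word) = 4658/7 = 665.429
M(nonword) = 4960/7 = 708.571
Difference = 708.571 − 665.429 = 43.143 ms

43.1 ms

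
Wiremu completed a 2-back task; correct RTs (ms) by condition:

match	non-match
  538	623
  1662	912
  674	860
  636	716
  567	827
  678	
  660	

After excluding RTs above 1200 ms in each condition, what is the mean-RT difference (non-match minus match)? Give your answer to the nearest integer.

match: exclude 1662
M(match) = 3753/6 = 625.500
M(non-match) = 3938/5 = 787.600
Difference = 787.600 − 625.500 = 162.100 ms

162 ms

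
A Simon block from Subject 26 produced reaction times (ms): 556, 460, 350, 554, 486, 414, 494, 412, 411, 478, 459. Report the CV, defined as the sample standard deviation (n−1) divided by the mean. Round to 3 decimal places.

n = 11, Σ = 5074, M = 461.2727
Σ(x−M)² = 39112.182; s = √(39112.182/10) = 62.5397
CV = 62.5397 / 461.2727 = 0.13558

0.136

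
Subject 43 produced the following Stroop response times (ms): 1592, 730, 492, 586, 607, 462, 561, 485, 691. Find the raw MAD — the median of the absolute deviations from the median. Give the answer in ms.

Sorted: 462, 485, 492, 561, 586, 607, 691, 730, 1592 → median = 586
|x − 586|: 1006, 144, 94, 0, 21, 124, 25, 101, 105
Sorted deviations: 0, 21, 25, 94, 101, 105, 124, 144, 1006 → MAD = 101

101 ms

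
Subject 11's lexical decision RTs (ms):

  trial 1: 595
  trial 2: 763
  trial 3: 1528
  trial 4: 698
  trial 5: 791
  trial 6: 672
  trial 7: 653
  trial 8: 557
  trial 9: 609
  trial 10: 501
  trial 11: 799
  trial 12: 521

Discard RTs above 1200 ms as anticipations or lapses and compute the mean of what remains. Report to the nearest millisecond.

Excluded: 1528
Retained (n=11): Σ = 7159
Mean = 7159/11 = 650.8182

651 ms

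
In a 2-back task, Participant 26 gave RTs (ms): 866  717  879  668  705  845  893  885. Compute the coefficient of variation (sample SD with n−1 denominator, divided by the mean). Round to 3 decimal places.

0.116

n = 8, Σ = 6458, M = 807.2500
Σ(x−M)² = 61413.500; s = √(61413.500/7) = 93.6662
CV = 93.6662 / 807.2500 = 0.11603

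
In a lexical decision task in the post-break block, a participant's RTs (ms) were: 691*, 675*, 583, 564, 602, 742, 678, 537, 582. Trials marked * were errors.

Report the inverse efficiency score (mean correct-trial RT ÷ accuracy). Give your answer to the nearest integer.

788 ms

Correct trials (n=7): 583, 564, 602, 742, 678, 537, 582
Mean correct RT = 4288/7 = 612.5714 ms
Proportion correct = 7/9
IES = 612.5714 / (7/9) = 787.592 ms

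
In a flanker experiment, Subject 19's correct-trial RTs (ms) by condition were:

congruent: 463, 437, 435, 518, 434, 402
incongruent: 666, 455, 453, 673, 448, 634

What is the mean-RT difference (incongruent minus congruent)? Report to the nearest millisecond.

107 ms

M(congruent) = 2689/6 = 448.167
M(incongruent) = 3329/6 = 554.833
Difference = 554.833 − 448.167 = 106.667 ms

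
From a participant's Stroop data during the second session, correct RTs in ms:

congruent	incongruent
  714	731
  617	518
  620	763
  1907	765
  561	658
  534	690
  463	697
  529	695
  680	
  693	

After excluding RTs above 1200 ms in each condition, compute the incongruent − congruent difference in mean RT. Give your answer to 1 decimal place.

congruent: exclude 1907
M(congruent) = 5411/9 = 601.222
M(incongruent) = 5517/8 = 689.625
Difference = 689.625 − 601.222 = 88.403 ms

88.4 ms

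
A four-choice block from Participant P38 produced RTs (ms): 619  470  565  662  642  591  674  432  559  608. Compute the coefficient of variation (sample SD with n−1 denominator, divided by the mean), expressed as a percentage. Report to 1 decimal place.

13.6%

n = 10, Σ = 5822, M = 582.2000
Σ(x−M)² = 56451.600; s = √(56451.600/9) = 79.1985
CV = 79.1985 / 582.2000 = 0.13603 = 13.603%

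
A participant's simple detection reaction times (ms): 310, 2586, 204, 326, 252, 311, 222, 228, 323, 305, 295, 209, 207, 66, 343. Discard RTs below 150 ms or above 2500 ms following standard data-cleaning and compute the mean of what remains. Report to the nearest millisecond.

272 ms

Excluded: 66, 2586
Retained (n=13): Σ = 3535
Mean = 3535/13 = 271.9231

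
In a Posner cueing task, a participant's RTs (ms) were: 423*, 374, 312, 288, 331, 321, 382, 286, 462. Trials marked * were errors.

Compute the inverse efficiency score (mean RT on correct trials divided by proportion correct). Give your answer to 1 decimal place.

387.6 ms

Correct trials (n=8): 374, 312, 288, 331, 321, 382, 286, 462
Mean correct RT = 2756/8 = 344.5000 ms
Proportion correct = 8/9
IES = 344.5000 / (8/9) = 387.562 ms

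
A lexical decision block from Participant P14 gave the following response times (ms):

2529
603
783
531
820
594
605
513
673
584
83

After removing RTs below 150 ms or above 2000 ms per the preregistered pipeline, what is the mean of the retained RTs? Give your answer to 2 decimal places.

634.00 ms

Excluded: 83, 2529
Retained (n=9): Σ = 5706
Mean = 5706/9 = 634.0000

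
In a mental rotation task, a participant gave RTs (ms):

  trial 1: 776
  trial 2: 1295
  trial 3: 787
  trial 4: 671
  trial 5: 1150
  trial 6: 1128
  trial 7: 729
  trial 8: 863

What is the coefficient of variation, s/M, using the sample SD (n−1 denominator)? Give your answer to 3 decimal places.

0.251

n = 8, Σ = 7399, M = 924.8750
Σ(x−M)² = 376754.875; s = √(376754.875/7) = 231.9960
CV = 231.9960 / 924.8750 = 0.25084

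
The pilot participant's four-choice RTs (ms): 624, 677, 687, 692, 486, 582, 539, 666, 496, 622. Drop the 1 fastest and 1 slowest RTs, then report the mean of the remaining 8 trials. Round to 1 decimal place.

Sorted: 486, 496, 539, 582, 622, 624, 666, 677, 687, 692
Drop lowest 1 (486) and highest 1 (692)
Remaining (n=8): Σ = 4893, mean = 4893/8 = 611.625

611.6 ms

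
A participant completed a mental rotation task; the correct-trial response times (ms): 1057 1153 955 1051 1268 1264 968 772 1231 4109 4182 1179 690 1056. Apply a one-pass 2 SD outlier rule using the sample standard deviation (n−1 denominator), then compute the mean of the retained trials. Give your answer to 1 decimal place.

n = 14, ΣRT = 20935, M = 1495.357
Σ(x−M)² = 16766153.21; s = √(16766153.21/13) = 1135.651
Cutoffs: 1495.357 ± 2·1135.651 → [-775.9, 3766.7]
Outside: 4109, 4182 → excluded.
Retained (n=12): Σ = 12644, mean = 12644/12 = 1053.667

1053.7 ms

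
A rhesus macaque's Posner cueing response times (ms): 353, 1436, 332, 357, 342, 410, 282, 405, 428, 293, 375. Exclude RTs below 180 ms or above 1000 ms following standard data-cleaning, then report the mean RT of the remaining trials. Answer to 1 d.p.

357.7 ms

Excluded: 1436
Retained (n=10): Σ = 3577
Mean = 3577/10 = 357.7000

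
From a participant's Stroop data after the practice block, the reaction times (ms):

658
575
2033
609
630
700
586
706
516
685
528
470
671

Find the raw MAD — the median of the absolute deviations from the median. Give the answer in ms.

55 ms

Sorted: 470, 516, 528, 575, 586, 609, 630, 658, 671, 685, 700, 706, 2033 → median = 630
|x − 630|: 28, 55, 1403, 21, 0, 70, 44, 76, 114, 55, 102, 160, 41
Sorted deviations: 0, 21, 28, 41, 44, 55, 55, 70, 76, 102, 114, 160, 1403 → MAD = 55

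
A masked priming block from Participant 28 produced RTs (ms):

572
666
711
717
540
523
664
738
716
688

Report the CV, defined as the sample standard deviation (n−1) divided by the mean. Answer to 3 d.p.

0.121

n = 10, Σ = 6535, M = 653.5000
Σ(x−M)² = 56396.500; s = √(56396.500/9) = 79.1598
CV = 79.1598 / 653.5000 = 0.12113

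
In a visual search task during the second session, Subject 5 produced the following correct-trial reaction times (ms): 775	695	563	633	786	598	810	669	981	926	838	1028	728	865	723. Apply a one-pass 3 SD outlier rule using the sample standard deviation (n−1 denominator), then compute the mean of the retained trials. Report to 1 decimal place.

774.5 ms

n = 15, ΣRT = 11618, M = 774.533
Σ(x−M)² = 261643.73; s = √(261643.73/14) = 136.707
Cutoffs: 774.533 ± 3·136.707 → [364.4, 1184.7]
No RTs fall outside the cutoffs; all 15 retained. Mean = 11618/15 = 774.533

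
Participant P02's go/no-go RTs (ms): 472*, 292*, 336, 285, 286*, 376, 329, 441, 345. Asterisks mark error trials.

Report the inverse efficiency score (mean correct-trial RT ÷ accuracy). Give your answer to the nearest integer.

528 ms

Correct trials (n=6): 336, 285, 376, 329, 441, 345
Mean correct RT = 2112/6 = 352.0000 ms
Proportion correct = 6/9
IES = 352.0000 / (6/9) = 528.000 ms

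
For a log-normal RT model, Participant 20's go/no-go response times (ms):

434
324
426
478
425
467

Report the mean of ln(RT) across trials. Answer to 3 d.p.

6.046

ln(RT): 6.0730, 5.7807, 6.0544, 6.1696, 6.0521, 6.1463
Σ ln(RT) = 36.2763
Mean = 36.2763/6 = 6.04604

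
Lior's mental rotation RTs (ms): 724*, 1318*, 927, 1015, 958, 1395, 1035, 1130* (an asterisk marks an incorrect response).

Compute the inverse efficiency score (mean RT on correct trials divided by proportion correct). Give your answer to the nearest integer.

1706 ms

Correct trials (n=5): 927, 1015, 958, 1395, 1035
Mean correct RT = 5330/5 = 1066.0000 ms
Proportion correct = 5/8
IES = 1066.0000 / (5/8) = 1705.600 ms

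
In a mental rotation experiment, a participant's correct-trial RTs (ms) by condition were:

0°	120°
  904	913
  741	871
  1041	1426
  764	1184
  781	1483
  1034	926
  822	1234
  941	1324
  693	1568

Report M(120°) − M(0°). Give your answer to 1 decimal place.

M(0°) = 7721/9 = 857.889
M(120°) = 10929/9 = 1214.333
Difference = 1214.333 − 857.889 = 356.444 ms

356.4 ms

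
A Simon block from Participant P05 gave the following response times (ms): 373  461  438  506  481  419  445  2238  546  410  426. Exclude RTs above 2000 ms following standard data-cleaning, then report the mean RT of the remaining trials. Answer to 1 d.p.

Excluded: 2238
Retained (n=10): Σ = 4505
Mean = 4505/10 = 450.5000

450.5 ms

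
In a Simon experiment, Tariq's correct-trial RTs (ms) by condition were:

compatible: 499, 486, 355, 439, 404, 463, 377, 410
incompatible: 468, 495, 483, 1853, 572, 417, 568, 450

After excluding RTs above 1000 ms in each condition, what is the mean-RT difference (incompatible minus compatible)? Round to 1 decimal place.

incompatible: exclude 1853
M(compatible) = 3433/8 = 429.125
M(incompatible) = 3453/7 = 493.286
Difference = 493.286 − 429.125 = 64.161 ms

64.2 ms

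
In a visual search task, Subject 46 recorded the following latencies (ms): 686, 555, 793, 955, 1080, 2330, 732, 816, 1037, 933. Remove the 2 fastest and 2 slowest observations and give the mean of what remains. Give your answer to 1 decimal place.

877.7 ms

Sorted: 555, 686, 732, 793, 816, 933, 955, 1037, 1080, 2330
Drop lowest 2 (555, 686) and highest 2 (1080, 2330)
Remaining (n=6): Σ = 5266, mean = 5266/6 = 877.667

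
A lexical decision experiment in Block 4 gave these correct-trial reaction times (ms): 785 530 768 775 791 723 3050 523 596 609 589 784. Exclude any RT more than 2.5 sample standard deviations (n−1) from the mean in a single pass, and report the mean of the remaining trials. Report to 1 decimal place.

679.4 ms

n = 12, ΣRT = 10523, M = 876.917
Σ(x−M)² = 5271892.92; s = √(5271892.92/11) = 692.288
Cutoffs: 876.917 ± 2.5·692.288 → [-853.8, 2607.6]
Outside: 3050 → excluded.
Retained (n=11): Σ = 7473, mean = 7473/11 = 679.364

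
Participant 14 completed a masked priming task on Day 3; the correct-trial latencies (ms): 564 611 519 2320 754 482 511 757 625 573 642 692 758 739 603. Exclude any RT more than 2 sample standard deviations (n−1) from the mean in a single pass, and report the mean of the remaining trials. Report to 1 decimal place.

630.7 ms

n = 15, ΣRT = 11150, M = 743.333
Σ(x−M)² = 2784297.33; s = √(2784297.33/14) = 445.958
Cutoffs: 743.333 ± 2·445.958 → [-148.6, 1635.2]
Outside: 2320 → excluded.
Retained (n=14): Σ = 8830, mean = 8830/14 = 630.714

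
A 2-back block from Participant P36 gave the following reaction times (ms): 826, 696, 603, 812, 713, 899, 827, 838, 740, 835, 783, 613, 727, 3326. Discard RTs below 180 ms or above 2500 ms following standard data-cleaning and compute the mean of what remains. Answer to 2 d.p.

Excluded: 3326
Retained (n=13): Σ = 9912
Mean = 9912/13 = 762.4615

762.46 ms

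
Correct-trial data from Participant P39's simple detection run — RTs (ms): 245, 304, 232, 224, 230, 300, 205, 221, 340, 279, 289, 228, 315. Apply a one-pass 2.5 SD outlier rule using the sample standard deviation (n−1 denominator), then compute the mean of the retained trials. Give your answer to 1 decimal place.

262.5 ms

n = 13, ΣRT = 3412, M = 262.462
Σ(x−M)² = 22859.23; s = √(22859.23/12) = 43.646
Cutoffs: 262.462 ± 2.5·43.646 → [153.3, 371.6]
No RTs fall outside the cutoffs; all 13 retained. Mean = 3412/13 = 262.462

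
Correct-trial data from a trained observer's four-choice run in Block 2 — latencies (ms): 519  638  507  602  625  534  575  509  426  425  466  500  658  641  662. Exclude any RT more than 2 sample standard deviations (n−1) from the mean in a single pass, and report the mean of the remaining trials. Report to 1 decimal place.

n = 15, ΣRT = 8287, M = 552.467
Σ(x−M)² = 94399.73; s = √(94399.73/14) = 82.115
Cutoffs: 552.467 ± 2·82.115 → [388.2, 716.7]
No RTs fall outside the cutoffs; all 15 retained. Mean = 8287/15 = 552.467

552.5 ms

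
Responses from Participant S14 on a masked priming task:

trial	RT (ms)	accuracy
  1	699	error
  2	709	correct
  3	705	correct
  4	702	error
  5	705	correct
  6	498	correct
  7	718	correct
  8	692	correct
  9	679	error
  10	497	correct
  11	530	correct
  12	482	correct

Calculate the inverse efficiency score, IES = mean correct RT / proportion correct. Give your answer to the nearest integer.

820 ms

Correct trials (n=9): 709, 705, 705, 498, 718, 692, 497, 530, 482
Mean correct RT = 5536/9 = 615.1111 ms
Proportion correct = 9/12
IES = 615.1111 / (9/12) = 820.148 ms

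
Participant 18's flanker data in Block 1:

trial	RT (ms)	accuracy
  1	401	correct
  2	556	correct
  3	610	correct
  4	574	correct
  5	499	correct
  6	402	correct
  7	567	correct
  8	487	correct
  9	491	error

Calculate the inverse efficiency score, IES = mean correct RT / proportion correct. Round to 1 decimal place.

Correct trials (n=8): 401, 556, 610, 574, 499, 402, 567, 487
Mean correct RT = 4096/8 = 512.0000 ms
Proportion correct = 8/9
IES = 512.0000 / (8/9) = 576.000 ms

576.0 ms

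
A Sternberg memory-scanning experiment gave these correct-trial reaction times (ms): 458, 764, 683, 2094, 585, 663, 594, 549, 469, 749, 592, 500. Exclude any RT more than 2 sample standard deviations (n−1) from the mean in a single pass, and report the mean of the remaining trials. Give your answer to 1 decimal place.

n = 12, ΣRT = 8700, M = 725.000
Σ(x−M)² = 2154742.00; s = √(2154742.00/11) = 442.590
Cutoffs: 725.000 ± 2·442.590 → [-160.2, 1610.2]
Outside: 2094 → excluded.
Retained (n=11): Σ = 6606, mean = 6606/11 = 600.545

600.5 ms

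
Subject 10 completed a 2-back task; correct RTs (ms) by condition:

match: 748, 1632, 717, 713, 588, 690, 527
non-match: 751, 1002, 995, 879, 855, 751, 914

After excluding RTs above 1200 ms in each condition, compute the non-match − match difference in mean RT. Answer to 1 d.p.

match: exclude 1632
M(match) = 3983/6 = 663.833
M(non-match) = 6147/7 = 878.143
Difference = 878.143 − 663.833 = 214.310 ms

214.3 ms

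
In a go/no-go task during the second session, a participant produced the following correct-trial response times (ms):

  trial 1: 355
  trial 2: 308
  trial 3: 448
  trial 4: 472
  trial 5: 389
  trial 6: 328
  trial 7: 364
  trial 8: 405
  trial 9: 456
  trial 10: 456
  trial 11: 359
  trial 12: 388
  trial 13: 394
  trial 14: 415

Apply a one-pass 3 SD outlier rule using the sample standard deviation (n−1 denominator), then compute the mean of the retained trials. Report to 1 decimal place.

n = 14, ΣRT = 5537, M = 395.500
Σ(x−M)² = 32677.50; s = √(32677.50/13) = 50.136
Cutoffs: 395.500 ± 3·50.136 → [245.1, 545.9]
No RTs fall outside the cutoffs; all 14 retained. Mean = 5537/14 = 395.500

395.5 ms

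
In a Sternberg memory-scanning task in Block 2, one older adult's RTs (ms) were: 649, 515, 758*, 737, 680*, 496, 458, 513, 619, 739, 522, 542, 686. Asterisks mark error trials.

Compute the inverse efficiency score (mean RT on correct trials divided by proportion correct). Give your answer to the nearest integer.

Correct trials (n=11): 649, 515, 737, 496, 458, 513, 619, 739, 522, 542, 686
Mean correct RT = 6476/11 = 588.7273 ms
Proportion correct = 11/13
IES = 588.7273 / (11/13) = 695.769 ms

696 ms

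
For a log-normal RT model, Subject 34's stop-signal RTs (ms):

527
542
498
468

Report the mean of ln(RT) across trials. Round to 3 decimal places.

ln(RT): 6.2672, 6.2953, 6.2106, 6.1485
Σ ln(RT) = 24.9215
Mean = 24.9215/4 = 6.23038

6.230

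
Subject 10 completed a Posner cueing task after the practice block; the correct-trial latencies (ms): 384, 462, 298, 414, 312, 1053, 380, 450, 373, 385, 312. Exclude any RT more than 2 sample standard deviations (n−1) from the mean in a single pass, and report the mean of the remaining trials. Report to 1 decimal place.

n = 11, ΣRT = 4823, M = 438.455
Σ(x−M)² = 444184.73; s = √(444184.73/10) = 210.757
Cutoffs: 438.455 ± 2·210.757 → [16.9, 860.0]
Outside: 1053 → excluded.
Retained (n=10): Σ = 3770, mean = 3770/10 = 377.000

377.0 ms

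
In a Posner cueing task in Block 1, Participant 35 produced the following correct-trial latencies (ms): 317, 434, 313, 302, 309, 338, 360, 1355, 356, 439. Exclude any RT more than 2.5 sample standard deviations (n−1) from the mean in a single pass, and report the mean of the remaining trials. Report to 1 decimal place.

n = 10, ΣRT = 4523, M = 452.300
Σ(x−M)² = 927072.10; s = √(927072.10/9) = 320.949
Cutoffs: 452.300 ± 2.5·320.949 → [-350.1, 1254.7]
Outside: 1355 → excluded.
Retained (n=9): Σ = 3168, mean = 3168/9 = 352.000

352.0 ms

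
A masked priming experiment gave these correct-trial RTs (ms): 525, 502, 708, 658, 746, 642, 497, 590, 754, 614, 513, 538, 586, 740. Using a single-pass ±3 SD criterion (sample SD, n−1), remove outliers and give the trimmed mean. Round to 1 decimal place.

615.2 ms

n = 14, ΣRT = 8613, M = 615.214
Σ(x−M)² = 115926.36; s = √(115926.36/13) = 94.432
Cutoffs: 615.214 ± 3·94.432 → [331.9, 898.5]
No RTs fall outside the cutoffs; all 14 retained. Mean = 8613/14 = 615.214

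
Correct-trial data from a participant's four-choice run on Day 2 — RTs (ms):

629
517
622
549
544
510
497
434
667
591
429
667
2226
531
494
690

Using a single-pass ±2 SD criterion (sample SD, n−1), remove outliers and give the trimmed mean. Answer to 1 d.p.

n = 16, ΣRT = 10597, M = 662.312
Σ(x−M)² = 2704363.44; s = √(2704363.44/15) = 424.607
Cutoffs: 662.312 ± 2·424.607 → [-186.9, 1511.5]
Outside: 2226 → excluded.
Retained (n=15): Σ = 8371, mean = 8371/15 = 558.067

558.1 ms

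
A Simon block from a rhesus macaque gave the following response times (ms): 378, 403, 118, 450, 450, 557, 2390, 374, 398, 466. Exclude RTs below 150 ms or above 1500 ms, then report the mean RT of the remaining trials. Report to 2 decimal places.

Excluded: 118, 2390
Retained (n=8): Σ = 3476
Mean = 3476/8 = 434.5000

434.50 ms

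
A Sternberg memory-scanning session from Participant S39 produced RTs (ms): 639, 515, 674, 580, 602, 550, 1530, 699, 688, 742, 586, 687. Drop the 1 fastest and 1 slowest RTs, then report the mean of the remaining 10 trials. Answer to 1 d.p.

Sorted: 515, 550, 580, 586, 602, 639, 674, 687, 688, 699, 742, 1530
Drop lowest 1 (515) and highest 1 (1530)
Remaining (n=10): Σ = 6447, mean = 6447/10 = 644.700

644.7 ms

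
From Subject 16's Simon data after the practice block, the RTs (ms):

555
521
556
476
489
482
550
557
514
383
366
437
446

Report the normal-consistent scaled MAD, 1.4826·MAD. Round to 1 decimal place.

Sorted: 366, 383, 437, 446, 476, 482, 489, 514, 521, 550, 555, 556, 557 → median = 489
|x − 489| sorted: 0, 7, 13, 25, 32, 43, 52, 61, 66, 67, 68, 106, 123 → MAD = 52
Robust SD ≈ 1.4826 × 52 = 77.095

77.1 ms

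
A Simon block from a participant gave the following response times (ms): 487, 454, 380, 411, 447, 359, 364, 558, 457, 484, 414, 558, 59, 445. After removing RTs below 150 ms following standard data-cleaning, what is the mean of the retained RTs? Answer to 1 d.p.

Excluded: 59
Retained (n=13): Σ = 5818
Mean = 5818/13 = 447.5385

447.5 ms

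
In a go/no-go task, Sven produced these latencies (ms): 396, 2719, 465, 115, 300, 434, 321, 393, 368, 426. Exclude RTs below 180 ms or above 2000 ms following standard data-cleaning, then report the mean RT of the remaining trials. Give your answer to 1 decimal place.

Excluded: 115, 2719
Retained (n=8): Σ = 3103
Mean = 3103/8 = 387.8750

387.9 ms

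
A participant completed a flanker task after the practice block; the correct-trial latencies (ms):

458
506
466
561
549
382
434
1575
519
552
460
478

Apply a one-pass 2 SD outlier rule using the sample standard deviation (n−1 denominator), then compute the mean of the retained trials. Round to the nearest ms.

n = 12, ΣRT = 6940, M = 578.333
Σ(x−M)² = 1114498.67; s = √(1114498.67/11) = 318.305
Cutoffs: 578.333 ± 2·318.305 → [-58.3, 1214.9]
Outside: 1575 → excluded.
Retained (n=11): Σ = 5365, mean = 5365/11 = 487.727

488 ms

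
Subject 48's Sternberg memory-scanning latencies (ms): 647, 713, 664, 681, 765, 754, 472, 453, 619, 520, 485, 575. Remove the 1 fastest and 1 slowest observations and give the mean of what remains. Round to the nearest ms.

Sorted: 453, 472, 485, 520, 575, 619, 647, 664, 681, 713, 754, 765
Drop lowest 1 (453) and highest 1 (765)
Remaining (n=10): Σ = 6130, mean = 6130/10 = 613.000

613 ms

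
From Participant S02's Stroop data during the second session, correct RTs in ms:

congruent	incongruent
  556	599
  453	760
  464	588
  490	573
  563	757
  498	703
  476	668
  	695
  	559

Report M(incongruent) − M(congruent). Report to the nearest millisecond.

156 ms

M(congruent) = 3500/7 = 500.000
M(incongruent) = 5902/9 = 655.778
Difference = 655.778 − 500.000 = 155.778 ms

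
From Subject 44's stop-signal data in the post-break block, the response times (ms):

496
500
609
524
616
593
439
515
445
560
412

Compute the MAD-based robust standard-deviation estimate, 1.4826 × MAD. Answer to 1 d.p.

Sorted: 412, 439, 445, 496, 500, 515, 524, 560, 593, 609, 616 → median = 515
|x − 515| sorted: 0, 9, 15, 19, 45, 70, 76, 78, 94, 101, 103 → MAD = 70
Robust SD ≈ 1.4826 × 70 = 103.782

103.8 ms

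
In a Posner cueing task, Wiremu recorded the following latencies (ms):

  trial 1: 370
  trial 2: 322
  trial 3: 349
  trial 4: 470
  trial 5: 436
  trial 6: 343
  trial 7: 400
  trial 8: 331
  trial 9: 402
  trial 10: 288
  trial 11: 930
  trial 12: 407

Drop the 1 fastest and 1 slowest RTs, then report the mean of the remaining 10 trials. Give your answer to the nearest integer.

383 ms

Sorted: 288, 322, 331, 343, 349, 370, 400, 402, 407, 436, 470, 930
Drop lowest 1 (288) and highest 1 (930)
Remaining (n=10): Σ = 3830, mean = 3830/10 = 383.000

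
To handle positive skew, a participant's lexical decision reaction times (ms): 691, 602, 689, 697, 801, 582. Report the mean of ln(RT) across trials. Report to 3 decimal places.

ln(RT): 6.5381, 6.4003, 6.5352, 6.5468, 6.6859, 6.3665
Σ ln(RT) = 39.0728
Mean = 39.0728/6 = 6.51213

6.512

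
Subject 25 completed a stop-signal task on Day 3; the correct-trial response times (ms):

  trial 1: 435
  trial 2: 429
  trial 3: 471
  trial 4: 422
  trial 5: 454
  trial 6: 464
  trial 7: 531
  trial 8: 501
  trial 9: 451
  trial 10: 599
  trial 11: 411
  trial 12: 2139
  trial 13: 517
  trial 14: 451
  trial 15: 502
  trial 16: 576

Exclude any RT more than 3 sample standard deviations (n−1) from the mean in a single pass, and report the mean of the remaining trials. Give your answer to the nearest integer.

n = 16, ΣRT = 9353, M = 584.562
Σ(x−M)² = 2621065.94; s = √(2621065.94/15) = 418.016
Cutoffs: 584.562 ± 3·418.016 → [-669.5, 1838.6]
Outside: 2139 → excluded.
Retained (n=15): Σ = 7214, mean = 7214/15 = 480.933

481 ms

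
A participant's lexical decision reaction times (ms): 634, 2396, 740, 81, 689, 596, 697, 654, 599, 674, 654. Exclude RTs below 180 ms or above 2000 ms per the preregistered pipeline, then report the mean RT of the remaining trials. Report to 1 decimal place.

659.7 ms

Excluded: 81, 2396
Retained (n=9): Σ = 5937
Mean = 5937/9 = 659.6667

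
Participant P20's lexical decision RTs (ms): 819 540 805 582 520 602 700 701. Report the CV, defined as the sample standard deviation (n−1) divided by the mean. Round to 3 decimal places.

0.175

n = 8, Σ = 5269, M = 658.6250
Σ(x−M)² = 93019.875; s = √(93019.875/7) = 115.2760
CV = 115.2760 / 658.6250 = 0.17503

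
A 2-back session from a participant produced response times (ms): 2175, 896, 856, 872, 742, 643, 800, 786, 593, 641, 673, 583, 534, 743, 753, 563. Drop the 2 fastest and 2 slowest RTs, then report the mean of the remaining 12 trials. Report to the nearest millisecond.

724 ms

Sorted: 534, 563, 583, 593, 641, 643, 673, 742, 743, 753, 786, 800, 856, 872, 896, 2175
Drop lowest 2 (534, 563) and highest 2 (896, 2175)
Remaining (n=12): Σ = 8685, mean = 8685/12 = 723.750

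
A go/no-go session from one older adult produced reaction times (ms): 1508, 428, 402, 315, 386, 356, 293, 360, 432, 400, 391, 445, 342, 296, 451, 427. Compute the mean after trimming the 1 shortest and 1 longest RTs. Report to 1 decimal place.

387.9 ms

Sorted: 293, 296, 315, 342, 356, 360, 386, 391, 400, 402, 427, 428, 432, 445, 451, 1508
Drop lowest 1 (293) and highest 1 (1508)
Remaining (n=14): Σ = 5431, mean = 5431/14 = 387.929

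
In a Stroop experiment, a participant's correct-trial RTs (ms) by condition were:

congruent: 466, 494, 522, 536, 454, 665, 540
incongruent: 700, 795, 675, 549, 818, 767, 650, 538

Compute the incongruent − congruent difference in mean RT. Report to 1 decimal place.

161.2 ms

M(congruent) = 3677/7 = 525.286
M(incongruent) = 5492/8 = 686.500
Difference = 686.500 − 525.286 = 161.214 ms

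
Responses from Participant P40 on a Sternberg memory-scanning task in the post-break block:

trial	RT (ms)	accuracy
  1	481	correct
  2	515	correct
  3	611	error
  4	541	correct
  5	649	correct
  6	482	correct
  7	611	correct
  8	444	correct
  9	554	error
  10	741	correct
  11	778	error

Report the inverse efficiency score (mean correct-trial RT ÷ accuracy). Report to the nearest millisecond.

Correct trials (n=8): 481, 515, 541, 649, 482, 611, 444, 741
Mean correct RT = 4464/8 = 558.0000 ms
Proportion correct = 8/11
IES = 558.0000 / (8/11) = 767.250 ms

767 ms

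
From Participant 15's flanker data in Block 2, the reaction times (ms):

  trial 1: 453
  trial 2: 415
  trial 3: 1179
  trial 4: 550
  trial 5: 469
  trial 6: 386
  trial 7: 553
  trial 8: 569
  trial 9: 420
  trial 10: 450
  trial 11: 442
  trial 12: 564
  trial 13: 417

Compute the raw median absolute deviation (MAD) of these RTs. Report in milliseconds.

Sorted: 386, 415, 417, 420, 442, 450, 453, 469, 550, 553, 564, 569, 1179 → median = 453
|x − 453|: 0, 38, 726, 97, 16, 67, 100, 116, 33, 3, 11, 111, 36
Sorted deviations: 0, 3, 11, 16, 33, 36, 38, 67, 97, 100, 111, 116, 726 → MAD = 38

38 ms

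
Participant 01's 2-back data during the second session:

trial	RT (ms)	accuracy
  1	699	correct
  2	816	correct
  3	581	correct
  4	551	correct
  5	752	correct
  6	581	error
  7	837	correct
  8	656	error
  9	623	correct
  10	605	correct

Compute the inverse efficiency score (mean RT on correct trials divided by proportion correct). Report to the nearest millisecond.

854 ms

Correct trials (n=8): 699, 816, 581, 551, 752, 837, 623, 605
Mean correct RT = 5464/8 = 683.0000 ms
Proportion correct = 8/10
IES = 683.0000 / (8/10) = 853.750 ms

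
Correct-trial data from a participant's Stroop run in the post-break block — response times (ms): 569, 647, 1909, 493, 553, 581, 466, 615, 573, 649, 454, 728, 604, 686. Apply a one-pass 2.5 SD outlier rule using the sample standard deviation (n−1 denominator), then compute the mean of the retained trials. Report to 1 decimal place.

n = 14, ΣRT = 9527, M = 680.500
Σ(x−M)² = 1706369.50; s = √(1706369.50/13) = 362.297
Cutoffs: 680.500 ± 2.5·362.297 → [-225.2, 1586.2]
Outside: 1909 → excluded.
Retained (n=13): Σ = 7618, mean = 7618/13 = 586.000

586.0 ms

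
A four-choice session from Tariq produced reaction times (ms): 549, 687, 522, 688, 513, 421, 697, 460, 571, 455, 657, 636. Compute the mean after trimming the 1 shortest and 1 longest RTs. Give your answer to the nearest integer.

574 ms

Sorted: 421, 455, 460, 513, 522, 549, 571, 636, 657, 687, 688, 697
Drop lowest 1 (421) and highest 1 (697)
Remaining (n=10): Σ = 5738, mean = 5738/10 = 573.800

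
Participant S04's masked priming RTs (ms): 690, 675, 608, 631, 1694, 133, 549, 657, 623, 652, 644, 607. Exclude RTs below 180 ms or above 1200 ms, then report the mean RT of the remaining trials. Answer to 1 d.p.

633.6 ms

Excluded: 133, 1694
Retained (n=10): Σ = 6336
Mean = 6336/10 = 633.6000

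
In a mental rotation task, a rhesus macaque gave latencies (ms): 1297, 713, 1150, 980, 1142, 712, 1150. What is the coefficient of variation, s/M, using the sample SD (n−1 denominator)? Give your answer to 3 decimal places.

n = 7, Σ = 7144, M = 1020.5714
Σ(x−M)² = 316123.714; s = √(316123.714/6) = 229.5371
CV = 229.5371 / 1020.5714 = 0.22491

0.225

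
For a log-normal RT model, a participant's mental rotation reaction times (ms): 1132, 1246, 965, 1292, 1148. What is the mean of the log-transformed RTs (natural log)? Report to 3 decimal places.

7.048

ln(RT): 7.0317, 7.1277, 6.8721, 7.1639, 7.0458
Σ ln(RT) = 35.2413
Mean = 35.2413/5 = 7.04826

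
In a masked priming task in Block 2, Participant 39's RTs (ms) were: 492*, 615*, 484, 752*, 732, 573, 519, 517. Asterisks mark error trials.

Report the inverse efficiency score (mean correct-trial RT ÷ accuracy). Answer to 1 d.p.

Correct trials (n=5): 484, 732, 573, 519, 517
Mean correct RT = 2825/5 = 565.0000 ms
Proportion correct = 5/8
IES = 565.0000 / (5/8) = 904.000 ms

904.0 ms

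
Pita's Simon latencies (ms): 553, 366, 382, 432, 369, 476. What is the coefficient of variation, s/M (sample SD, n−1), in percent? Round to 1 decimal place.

17.2%

n = 6, Σ = 2578, M = 429.6667
Σ(x−M)² = 27369.333; s = √(27369.333/5) = 73.9856
CV = 73.9856 / 429.6667 = 0.17219 = 17.219%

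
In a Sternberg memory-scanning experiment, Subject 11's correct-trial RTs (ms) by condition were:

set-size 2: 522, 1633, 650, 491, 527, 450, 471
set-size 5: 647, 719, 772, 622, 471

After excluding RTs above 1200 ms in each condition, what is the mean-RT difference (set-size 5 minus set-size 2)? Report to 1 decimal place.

127.7 ms

set-size 2: exclude 1633
M(set-size 2) = 3111/6 = 518.500
M(set-size 5) = 3231/5 = 646.200
Difference = 646.200 − 518.500 = 127.700 ms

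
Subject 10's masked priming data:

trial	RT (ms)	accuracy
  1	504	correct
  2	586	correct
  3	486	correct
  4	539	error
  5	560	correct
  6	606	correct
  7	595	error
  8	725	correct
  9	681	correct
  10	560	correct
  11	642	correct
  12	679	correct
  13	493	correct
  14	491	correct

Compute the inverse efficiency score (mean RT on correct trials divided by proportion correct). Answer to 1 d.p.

Correct trials (n=12): 504, 586, 486, 560, 606, 725, 681, 560, 642, 679, 493, 491
Mean correct RT = 7013/12 = 584.4167 ms
Proportion correct = 12/14
IES = 584.4167 / (12/14) = 681.819 ms

681.8 ms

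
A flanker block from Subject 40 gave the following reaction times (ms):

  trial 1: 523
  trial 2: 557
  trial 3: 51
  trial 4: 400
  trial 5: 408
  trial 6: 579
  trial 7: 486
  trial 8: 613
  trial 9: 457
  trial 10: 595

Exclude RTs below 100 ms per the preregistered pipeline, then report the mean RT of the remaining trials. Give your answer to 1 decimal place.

513.1 ms

Excluded: 51
Retained (n=9): Σ = 4618
Mean = 4618/9 = 513.1111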